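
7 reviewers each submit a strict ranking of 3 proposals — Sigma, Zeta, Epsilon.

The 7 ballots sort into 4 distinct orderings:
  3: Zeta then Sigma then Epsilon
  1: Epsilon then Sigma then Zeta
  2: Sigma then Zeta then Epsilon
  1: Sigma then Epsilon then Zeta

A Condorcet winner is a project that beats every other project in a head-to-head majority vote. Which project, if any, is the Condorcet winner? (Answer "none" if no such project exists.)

Sigma

Head-to-head results (7 reviewers):
Sigma vs Zeta: Sigma, 4–3.
Sigma vs Epsilon: Sigma, 6–1.
Zeta vs Epsilon: 3+2 = 5 for Zeta, 2 for Epsilon — Zeta by 5–2.
Only Sigma has no losses; Sigma is the Condorcet winner.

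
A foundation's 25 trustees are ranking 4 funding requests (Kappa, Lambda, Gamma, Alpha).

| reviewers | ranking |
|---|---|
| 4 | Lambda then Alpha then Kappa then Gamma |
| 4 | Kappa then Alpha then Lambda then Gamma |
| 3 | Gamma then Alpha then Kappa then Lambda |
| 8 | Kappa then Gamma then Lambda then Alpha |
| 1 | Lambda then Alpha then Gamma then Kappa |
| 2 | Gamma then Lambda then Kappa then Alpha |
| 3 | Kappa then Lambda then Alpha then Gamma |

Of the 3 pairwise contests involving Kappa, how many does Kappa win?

3

Kappa against each rival (25 reviewers):
Kappa vs Lambda: Kappa wins 18–7.
Kappa–Gamma: Kappa 19–6.
Kappa–Alpha: Kappa 17–8.
Kappa beats Lambda, Gamma, Alpha — 3 pairwise wins.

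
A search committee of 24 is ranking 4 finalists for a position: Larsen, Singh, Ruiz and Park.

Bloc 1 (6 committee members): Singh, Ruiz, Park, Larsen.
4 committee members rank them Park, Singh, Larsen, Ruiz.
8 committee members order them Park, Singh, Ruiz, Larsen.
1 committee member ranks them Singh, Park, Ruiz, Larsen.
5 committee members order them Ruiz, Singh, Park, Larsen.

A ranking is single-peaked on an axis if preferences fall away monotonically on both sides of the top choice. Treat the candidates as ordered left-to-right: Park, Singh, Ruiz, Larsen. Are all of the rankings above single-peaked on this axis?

Axis positions: Park=1, Singh=2, Ruiz=3, Larsen=4.
Bloc 1 (peak Singh at position 2): ranking walks positions 2-3-1-4, expanding outward from the peak — single-peaked.
Bloc 2: ranking walks positions 1-2-4-3; Larsen is ranked above Ruiz even though Ruiz lies between Larsen and the peak Park on the axis — preferences dip and rise again. Not single-peaked.
Bloc 3 (peak Park at position 1): ranking walks positions 1-2-3-4, expanding outward from the peak — single-peaked.
Bloc 4 (peak Singh at position 2): ranking walks positions 2-1-3-4, expanding outward from the peak — single-peaked.
Bloc 5 (peak Ruiz at position 3): ranking walks positions 3-2-1-4, expanding outward from the peak — single-peaked.
Bloc 2 violates single-peakedness, so the profile is not single-peaked on this axis.

no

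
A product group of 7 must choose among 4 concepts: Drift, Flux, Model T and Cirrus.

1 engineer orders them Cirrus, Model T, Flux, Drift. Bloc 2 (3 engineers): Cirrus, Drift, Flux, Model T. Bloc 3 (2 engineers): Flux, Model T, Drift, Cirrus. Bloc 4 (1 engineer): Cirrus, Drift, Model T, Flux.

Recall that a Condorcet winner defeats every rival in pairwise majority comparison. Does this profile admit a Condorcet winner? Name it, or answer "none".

Check each pair by majority over 7 ballots:
Drift vs Flux: Drift preferred on 3+1 = 4 ballots; Drift wins 4–3.
Drift vs Model T: 3+1 = 4 for Drift, 3 for Model T — Drift by 4–3.
Drift vs Cirrus: Drift is ranked higher on 2 ballots, Cirrus on 5. Cirrus wins 5–2.
Flux vs Model T: 3+2 = 5 for Flux, 2 for Model T — Flux by 5–2.
Flux vs Cirrus: Flux preferred on 2 ballots; Cirrus wins 5–2.
Model T vs Cirrus: Model T preferred on 2 ballots; Cirrus wins 5–2.
Cirrus wins every pairwise contest, so Cirrus is the Condorcet winner.

Cirrus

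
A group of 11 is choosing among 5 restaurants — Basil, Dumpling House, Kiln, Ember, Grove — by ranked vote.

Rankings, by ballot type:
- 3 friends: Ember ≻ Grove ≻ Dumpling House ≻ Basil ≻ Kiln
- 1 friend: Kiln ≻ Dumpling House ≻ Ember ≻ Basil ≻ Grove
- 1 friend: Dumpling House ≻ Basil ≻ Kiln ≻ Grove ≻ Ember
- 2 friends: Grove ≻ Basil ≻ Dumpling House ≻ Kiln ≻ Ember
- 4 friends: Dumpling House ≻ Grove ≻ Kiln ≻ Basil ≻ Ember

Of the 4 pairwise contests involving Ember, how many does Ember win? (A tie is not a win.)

0

Ember against each rival (11 friends):
Ember–Basil: Basil 7–4.
Ember vs Dumpling House: Dumpling House wins 8–3.
Ember vs Kiln: Kiln wins 8–3.
Ember–Grove: Grove 7–4.
Ember beats no one; loses to Basil, Dumpling House, Kiln, Grove — 0 pairwise wins.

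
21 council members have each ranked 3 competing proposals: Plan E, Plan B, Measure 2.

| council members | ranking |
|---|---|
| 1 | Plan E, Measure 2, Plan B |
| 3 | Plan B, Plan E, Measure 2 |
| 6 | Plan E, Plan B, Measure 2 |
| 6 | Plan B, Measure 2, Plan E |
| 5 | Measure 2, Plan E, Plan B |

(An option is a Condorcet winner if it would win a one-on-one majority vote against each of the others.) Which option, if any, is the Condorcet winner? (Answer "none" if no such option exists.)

Pairwise majorities:
Plan E vs Plan B: Plan E is ranked higher on 1+6+5 = 12 ballots, Plan B on 9. Plan E wins 12–9.
Plan E vs Measure 2: 10 to 11, Measure 2.
Plan B vs Measure 2: Plan B is ranked higher on 3+6+6 = 15 ballots, Measure 2 on 6. Plan B wins 15–6.
Every option loses at least once (Plan E loses to Measure 2; Plan B loses to Plan E; Measure 2 loses to Plan B). The majority relation contains the cycle Plan E beats Plan B beats Measure 2 beats Plan E, so there is no Condorcet winner.

none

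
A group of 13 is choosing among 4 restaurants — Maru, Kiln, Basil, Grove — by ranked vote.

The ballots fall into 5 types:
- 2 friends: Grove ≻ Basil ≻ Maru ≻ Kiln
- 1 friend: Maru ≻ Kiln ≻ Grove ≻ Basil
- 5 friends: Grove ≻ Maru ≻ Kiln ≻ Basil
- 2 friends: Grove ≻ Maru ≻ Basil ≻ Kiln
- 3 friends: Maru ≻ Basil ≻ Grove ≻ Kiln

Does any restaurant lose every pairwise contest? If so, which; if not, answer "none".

Head-to-head results (13 friends):
Maru vs Kiln: Maru wins 13–0.
Maru–Basil: Maru 11–2.
Maru vs Grove: 4 to 9, Grove.
Kiln vs Basil: Basil, 7–6.
Kiln vs Grove: Grove, 12–1.
Basil vs Grove: Basil is ranked higher on 3 ballots, Grove on 10. Grove wins 10–3.
Only Kiln has no wins; Kiln is the Condorcet loser.

Kiln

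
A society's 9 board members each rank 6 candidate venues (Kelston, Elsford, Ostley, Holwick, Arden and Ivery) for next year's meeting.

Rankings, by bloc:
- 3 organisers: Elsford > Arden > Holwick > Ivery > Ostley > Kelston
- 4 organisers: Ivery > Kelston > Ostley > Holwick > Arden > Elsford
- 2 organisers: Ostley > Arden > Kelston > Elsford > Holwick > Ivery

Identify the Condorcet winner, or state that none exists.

Pairwise majorities:
Kelston vs Elsford: Kelston wins 6–3.
Kelston vs Ostley: Kelston preferred on 4 ballots; Ostley wins 5–4.
Kelston vs Holwick: 6 to 3, Kelston.
Kelston vs Arden: Arden wins 5–4.
Kelston vs Ivery: Ivery, 7–2.
Elsford vs Ostley: Ostley wins 6–3.
Elsford vs Holwick: Elsford wins 5–4.
Elsford–Arden: Arden 6–3.
Elsford vs Ivery: 5 to 4, Elsford.
Ostley vs Holwick: Ostley wins 6–3.
Ostley vs Arden: Ostley is ranked higher on 4+2 = 6 ballots, Arden on 3. Ostley wins 6–3.
Ostley vs Ivery: Ivery, 7–2.
Holwick vs Arden: Holwick preferred on 4 ballots; Arden wins 5–4.
Holwick vs Ivery: Holwick preferred on 3+2 = 5 ballots; Holwick wins 5–4.
Arden vs Ivery: Arden, 5–4.
Each city drops at least one matchup (Kelston loses to Ostley; Elsford loses to Kelston; Ostley loses to Ivery; Holwick loses to Kelston; Arden loses to Ostley; Ivery loses to Elsford); the cycle Kelston > Elsford > Ivery > Kelston rules out a Condorcet winner.

none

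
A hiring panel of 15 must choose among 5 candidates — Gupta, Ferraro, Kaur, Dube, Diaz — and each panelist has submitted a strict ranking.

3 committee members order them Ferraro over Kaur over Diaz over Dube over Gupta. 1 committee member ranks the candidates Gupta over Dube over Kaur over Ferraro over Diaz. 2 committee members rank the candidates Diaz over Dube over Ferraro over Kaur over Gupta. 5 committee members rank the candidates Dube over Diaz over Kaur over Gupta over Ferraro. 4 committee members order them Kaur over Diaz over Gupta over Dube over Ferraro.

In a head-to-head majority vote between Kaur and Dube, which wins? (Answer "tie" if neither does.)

Dube

Ballots ranking Kaur above Dube: 3 + 4 = 7.
Ballots ranking Dube above Kaur: 15 − 7 = 8.
Dube wins the head-to-head 8–7.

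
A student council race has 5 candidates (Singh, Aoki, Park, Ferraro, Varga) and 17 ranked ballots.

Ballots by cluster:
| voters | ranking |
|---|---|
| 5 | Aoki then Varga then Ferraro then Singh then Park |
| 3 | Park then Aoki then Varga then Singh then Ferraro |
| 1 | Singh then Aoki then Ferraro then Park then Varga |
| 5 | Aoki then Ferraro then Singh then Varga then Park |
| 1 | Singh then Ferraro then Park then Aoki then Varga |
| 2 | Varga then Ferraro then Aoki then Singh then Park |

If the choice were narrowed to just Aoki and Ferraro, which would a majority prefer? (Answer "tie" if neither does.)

Aoki

Ballots ranking Aoki above Ferraro: 5 + 3 + 1 + 5 = 14.
Ballots ranking Ferraro above Aoki: 17 − 14 = 3.
Aoki wins the head-to-head 14–3.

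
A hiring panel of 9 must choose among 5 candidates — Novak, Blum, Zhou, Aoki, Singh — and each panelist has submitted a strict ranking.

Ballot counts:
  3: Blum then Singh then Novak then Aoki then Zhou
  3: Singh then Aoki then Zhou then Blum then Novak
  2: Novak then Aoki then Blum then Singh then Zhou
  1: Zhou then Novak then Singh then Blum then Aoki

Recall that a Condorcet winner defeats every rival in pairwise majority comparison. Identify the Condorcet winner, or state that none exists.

none

Pairwise majorities:
Novak vs Blum: Blum wins 6–3.
Novak–Zhou: Novak 5–4.
Novak vs Aoki: Novak wins 6–3.
Novak vs Singh: Singh, 6–3.
Blum vs Zhou: Blum, 5–4.
Blum–Aoki: Aoki 5–4.
Blum–Singh: Blum 5–4.
Zhou vs Aoki: Aoki, 8–1.
Zhou vs Singh: Singh wins 8–1.
Aoki vs Singh: Singh, 7–2.
No candidate is unbeaten: Novak loses to Blum; Blum loses to Aoki; Zhou loses to Novak; Aoki loses to Novak; Singh loses to Blum. In particular Novak → Aoki → Blum → Novak is a majority cycle — no Condorcet winner exists.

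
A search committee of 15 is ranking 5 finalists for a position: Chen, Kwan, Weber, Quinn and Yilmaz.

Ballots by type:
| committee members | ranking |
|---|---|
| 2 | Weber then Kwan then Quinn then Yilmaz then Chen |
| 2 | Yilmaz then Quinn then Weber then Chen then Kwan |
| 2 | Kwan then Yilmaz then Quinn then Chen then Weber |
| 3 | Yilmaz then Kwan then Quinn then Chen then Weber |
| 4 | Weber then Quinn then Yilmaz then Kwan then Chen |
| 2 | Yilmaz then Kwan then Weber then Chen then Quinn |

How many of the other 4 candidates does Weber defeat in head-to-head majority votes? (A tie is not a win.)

3

Weber against each rival (15 committee members):
Weber vs Chen: Weber wins 10–5.
Weber vs Kwan: Weber is ranked higher on 2+2+4 = 8 ballots, Kwan on 7. Weber wins 8–7.
Weber–Quinn: Weber 8–7.
Weber vs Yilmaz: Weber is ranked higher on 2+4 = 6 ballots, Yilmaz on 9. Yilmaz wins 9–6.
Weber beats Chen, Kwan, Quinn; loses to Yilmaz — 3 pairwise wins.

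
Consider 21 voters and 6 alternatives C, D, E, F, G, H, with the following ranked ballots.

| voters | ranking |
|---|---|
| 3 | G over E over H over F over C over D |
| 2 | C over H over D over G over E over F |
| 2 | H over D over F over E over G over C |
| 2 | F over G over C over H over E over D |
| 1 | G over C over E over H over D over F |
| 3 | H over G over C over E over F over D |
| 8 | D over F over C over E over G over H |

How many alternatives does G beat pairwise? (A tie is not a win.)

3

G against each rival (21 voters):
G vs C: G, 11–10.
G vs D: D, 12–9.
G–E: G 11–10.
G vs F: F, 12–9.
G vs H: G, 14–7.
G beats C, E, H; loses to D, F — 3 pairwise wins.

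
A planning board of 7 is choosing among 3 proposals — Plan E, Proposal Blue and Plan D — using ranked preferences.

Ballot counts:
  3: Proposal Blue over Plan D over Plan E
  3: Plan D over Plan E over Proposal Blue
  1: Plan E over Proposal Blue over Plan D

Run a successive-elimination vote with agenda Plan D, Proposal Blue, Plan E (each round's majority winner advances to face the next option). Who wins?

Round 1: Plan D vs Proposal Blue — 3–4, Proposal Blue advances.
Round 2: Proposal Blue vs Plan E — 3–4, Plan E advances.
Plan E survives the agenda.

Plan E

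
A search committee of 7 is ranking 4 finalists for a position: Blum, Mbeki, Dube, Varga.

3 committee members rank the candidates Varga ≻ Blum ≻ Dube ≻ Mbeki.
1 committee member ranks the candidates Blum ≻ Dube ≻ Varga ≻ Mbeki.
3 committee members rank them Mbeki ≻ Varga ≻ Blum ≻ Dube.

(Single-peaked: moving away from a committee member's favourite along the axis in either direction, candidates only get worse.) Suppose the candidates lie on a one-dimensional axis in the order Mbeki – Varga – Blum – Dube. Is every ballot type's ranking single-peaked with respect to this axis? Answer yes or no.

yes

Axis positions: Mbeki=1, Varga=2, Blum=3, Dube=4.
Ballot type 1 (peak Varga at position 2): ranking walks positions 2-3-4-1, expanding outward from the peak — single-peaked.
Ballot type 2 (peak Blum at position 3): ranking walks positions 3-4-2-1, expanding outward from the peak — single-peaked.
Ballot type 3 (peak Mbeki at position 1): ranking walks positions 1-2-3-4, expanding outward from the peak — single-peaked.
Every ranking is single-peaked on this axis.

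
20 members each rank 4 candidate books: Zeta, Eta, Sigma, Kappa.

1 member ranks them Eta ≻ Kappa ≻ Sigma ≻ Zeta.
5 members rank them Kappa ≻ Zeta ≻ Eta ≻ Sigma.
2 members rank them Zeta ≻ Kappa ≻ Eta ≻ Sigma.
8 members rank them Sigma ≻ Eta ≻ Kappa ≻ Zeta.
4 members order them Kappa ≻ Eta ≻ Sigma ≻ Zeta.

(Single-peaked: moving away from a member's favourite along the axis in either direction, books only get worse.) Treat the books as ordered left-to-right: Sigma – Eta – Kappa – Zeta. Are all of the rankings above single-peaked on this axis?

Axis positions: Sigma=1, Eta=2, Kappa=3, Zeta=4.
Ballot type 1 (peak Eta at position 2): ranking walks positions 2-3-1-4, expanding outward from the peak — single-peaked.
Ballot type 2 (peak Kappa at position 3): ranking walks positions 3-4-2-1, expanding outward from the peak — single-peaked.
Ballot type 3 (peak Zeta at position 4): ranking walks positions 4-3-2-1, expanding outward from the peak — single-peaked.
Ballot type 4 (peak Sigma at position 1): ranking walks positions 1-2-3-4, expanding outward from the peak — single-peaked.
Ballot type 5 (peak Kappa at position 3): ranking walks positions 3-2-1-4, expanding outward from the peak — single-peaked.
Every ranking is single-peaked on this axis.

yes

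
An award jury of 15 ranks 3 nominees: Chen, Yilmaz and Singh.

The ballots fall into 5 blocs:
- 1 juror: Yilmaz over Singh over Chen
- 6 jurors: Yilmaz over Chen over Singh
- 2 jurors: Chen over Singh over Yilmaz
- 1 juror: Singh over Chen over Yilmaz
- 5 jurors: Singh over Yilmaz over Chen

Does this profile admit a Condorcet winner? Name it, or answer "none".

Head-to-head results (15 jurors):
Chen vs Yilmaz: Yilmaz, 12–3.
Chen vs Singh: Chen, 8–7.
Yilmaz vs Singh: Singh wins 8–7.
Each nominee drops at least one matchup (Chen loses to Yilmaz; Yilmaz loses to Singh; Singh loses to Chen); the cycle Chen beats Singh beats Yilmaz beats Chen rules out a Condorcet winner.

none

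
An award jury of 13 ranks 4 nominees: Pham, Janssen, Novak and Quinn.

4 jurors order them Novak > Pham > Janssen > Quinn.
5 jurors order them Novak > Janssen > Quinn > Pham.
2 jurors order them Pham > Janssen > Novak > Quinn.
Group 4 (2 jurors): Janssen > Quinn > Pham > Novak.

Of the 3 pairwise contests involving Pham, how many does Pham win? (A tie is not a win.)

Pham against each rival (13 jurors):
Pham vs Janssen: 6 to 7, Janssen.
Pham vs Novak: 4 to 9, Novak.
Pham–Quinn: Quinn 7–6.
Pham beats no one; loses to Janssen, Novak, Quinn — 0 pairwise wins.

0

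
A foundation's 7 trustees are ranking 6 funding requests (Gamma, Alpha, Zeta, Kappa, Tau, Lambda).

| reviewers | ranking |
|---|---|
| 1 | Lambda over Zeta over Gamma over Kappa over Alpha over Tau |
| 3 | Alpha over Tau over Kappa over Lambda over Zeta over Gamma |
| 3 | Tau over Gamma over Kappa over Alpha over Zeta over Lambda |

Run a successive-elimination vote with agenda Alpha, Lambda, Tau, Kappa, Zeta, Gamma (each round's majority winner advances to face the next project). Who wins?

Round 1: Alpha vs Lambda — 6–1, Alpha advances.
Round 2: Alpha vs Tau — 4–3, Alpha advances.
Round 3: Alpha vs Kappa — 3–4, Kappa advances.
Round 4: Kappa vs Zeta — 6–1, Kappa advances.
Round 5: Kappa vs Gamma — 3–4, Gamma advances.
The agenda winner is Gamma.

Gamma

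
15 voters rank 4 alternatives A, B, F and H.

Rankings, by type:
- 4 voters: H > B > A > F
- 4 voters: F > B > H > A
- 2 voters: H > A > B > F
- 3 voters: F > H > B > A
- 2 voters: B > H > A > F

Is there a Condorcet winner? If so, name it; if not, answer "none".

H

Check each pair by majority over 15 ballots:
A vs B: 2 for A, 13 for B — B by 13–2.
A vs F: A is ranked higher on 4+2+2 = 8 ballots, F on 7. A wins 8–7.
A vs H: A is ranked higher on 0 ballots, H on 15. H wins 15–0.
B vs F: 4+2+2 = 8 for B, 7 for F — B by 8–7.
B–H: H 9–6.
F vs H: F is ranked higher on 4+3 = 7 ballots, H on 8. H wins 8–7.
H wins every pairwise contest, so H is the Condorcet winner.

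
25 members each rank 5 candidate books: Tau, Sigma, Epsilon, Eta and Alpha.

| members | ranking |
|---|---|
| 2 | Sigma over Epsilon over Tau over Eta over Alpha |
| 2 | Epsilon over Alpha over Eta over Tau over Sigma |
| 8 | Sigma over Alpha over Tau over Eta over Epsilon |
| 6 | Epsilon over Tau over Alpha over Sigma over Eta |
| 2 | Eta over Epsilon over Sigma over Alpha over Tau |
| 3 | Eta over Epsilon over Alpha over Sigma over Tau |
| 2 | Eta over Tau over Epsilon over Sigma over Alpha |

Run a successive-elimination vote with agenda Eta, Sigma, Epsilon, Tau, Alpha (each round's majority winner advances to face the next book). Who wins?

Epsilon

Round 1: Eta vs Sigma — 9–16, Sigma advances.
Round 2: Sigma vs Epsilon — 10–15, Epsilon advances.
Round 3: Epsilon vs Tau — 15–10, Epsilon advances.
Round 4: Epsilon vs Alpha — 17–8, Epsilon advances.
Epsilon survives the agenda.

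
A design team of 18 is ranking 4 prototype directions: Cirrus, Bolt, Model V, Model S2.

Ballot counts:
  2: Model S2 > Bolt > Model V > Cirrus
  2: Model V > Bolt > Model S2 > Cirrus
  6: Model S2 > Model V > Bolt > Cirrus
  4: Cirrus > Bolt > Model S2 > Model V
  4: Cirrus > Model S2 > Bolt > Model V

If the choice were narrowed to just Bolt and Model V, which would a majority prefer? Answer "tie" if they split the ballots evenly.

Ballots ranking Bolt above Model V: 2 + 4 + 4 = 10.
Ballots ranking Model V above Bolt: 18 − 10 = 8.
Bolt wins the head-to-head 10–8.

Bolt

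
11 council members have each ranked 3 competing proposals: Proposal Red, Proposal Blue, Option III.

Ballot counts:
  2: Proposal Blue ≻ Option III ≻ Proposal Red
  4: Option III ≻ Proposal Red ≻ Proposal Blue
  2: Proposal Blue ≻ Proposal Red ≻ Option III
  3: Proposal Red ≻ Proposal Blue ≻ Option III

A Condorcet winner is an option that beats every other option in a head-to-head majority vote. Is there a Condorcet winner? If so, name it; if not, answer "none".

none

Head-to-head results (11 council members):
Proposal Red vs Proposal Blue: Proposal Red is ranked higher on 4+3 = 7 ballots, Proposal Blue on 4. Proposal Red wins 7–4.
Proposal Red vs Option III: Proposal Red preferred on 2+3 = 5 ballots; Option III wins 6–5.
Proposal Blue–Option III: Proposal Blue 7–4.
Each option drops at least one matchup (Proposal Red loses to Option III; Proposal Blue loses to Proposal Red; Option III loses to Proposal Blue); the cycle Proposal Red beats Proposal Blue beats Option III beats Proposal Red rules out a Condorcet winner.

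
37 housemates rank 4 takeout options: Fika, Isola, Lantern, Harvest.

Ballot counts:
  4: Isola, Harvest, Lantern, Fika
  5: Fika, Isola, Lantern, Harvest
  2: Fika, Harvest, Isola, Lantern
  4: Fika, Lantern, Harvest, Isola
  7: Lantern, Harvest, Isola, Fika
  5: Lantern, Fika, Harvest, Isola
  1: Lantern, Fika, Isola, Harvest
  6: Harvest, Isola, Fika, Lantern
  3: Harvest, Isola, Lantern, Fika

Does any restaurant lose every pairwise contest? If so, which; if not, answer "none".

Pairwise majorities:
Fika vs Isola: 5+2+4+5+1 = 17 for Fika, 20 for Isola — Isola by 20–17.
Fika vs Lantern: Lantern wins 20–17.
Fika vs Harvest: 5+2+4+5+1 = 17 for Fika, 20 for Harvest — Harvest by 20–17.
Isola vs Lantern: 20 to 17, Isola.
Isola vs Harvest: Harvest, 27–10.
Lantern vs Harvest: Lantern is ranked higher on 5+4+7+5+1 = 22 ballots, Harvest on 15. Lantern wins 22–15.
Only Fika has no wins; Fika is the Condorcet loser.

Fika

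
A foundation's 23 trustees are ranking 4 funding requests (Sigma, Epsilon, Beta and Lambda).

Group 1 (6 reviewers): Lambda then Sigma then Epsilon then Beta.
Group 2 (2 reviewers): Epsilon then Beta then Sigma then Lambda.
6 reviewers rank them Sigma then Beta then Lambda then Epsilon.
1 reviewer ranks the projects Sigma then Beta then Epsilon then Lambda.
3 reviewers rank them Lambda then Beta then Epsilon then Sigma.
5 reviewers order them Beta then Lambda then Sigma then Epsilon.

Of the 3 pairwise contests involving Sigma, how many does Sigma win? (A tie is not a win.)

2

Sigma against each rival (23 reviewers):
Sigma vs Epsilon: Sigma wins 18–5.
Sigma vs Beta: 6+6+1 = 13 for Sigma, 10 for Beta — Sigma by 13–10.
Sigma–Lambda: Lambda 14–9.
Sigma beats Epsilon, Beta; loses to Lambda — 2 pairwise wins.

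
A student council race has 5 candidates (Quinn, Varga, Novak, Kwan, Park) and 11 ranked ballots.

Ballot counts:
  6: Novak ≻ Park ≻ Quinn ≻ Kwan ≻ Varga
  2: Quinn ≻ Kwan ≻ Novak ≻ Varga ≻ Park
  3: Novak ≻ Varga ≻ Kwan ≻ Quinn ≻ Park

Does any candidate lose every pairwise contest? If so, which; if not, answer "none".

Varga

Pairwise majorities:
Quinn vs Varga: Quinn is ranked higher on 6+2 = 8 ballots, Varga on 3. Quinn wins 8–3.
Quinn vs Novak: 2 to 9, Novak.
Quinn vs Kwan: Quinn wins 8–3.
Quinn vs Park: Quinn preferred on 2+3 = 5 ballots; Park wins 6–5.
Varga vs Novak: Novak wins 11–0.
Varga vs Kwan: 3 for Varga, 8 for Kwan — Kwan by 8–3.
Varga vs Park: Park, 6–5.
Novak–Kwan: Novak 9–2.
Novak vs Park: Novak, 11–0.
Kwan vs Park: Kwan preferred on 2+3 = 5 ballots; Park wins 6–5.
Varga loses to every other candidate — it is the Condorcet loser.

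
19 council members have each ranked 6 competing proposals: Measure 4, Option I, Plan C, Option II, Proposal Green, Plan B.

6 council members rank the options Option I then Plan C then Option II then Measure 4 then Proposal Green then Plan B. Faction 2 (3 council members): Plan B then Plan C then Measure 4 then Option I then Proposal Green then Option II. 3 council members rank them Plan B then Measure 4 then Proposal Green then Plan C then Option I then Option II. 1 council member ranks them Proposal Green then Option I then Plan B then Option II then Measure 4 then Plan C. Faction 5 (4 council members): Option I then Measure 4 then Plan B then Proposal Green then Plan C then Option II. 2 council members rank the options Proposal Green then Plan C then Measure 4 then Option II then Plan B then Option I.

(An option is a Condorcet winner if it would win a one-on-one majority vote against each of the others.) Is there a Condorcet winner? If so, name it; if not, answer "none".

Pairwise majorities:
Measure 4 vs Option I: 8 to 11, Option I.
Measure 4 vs Plan C: Measure 4 is ranked higher on 3+1+4 = 8 ballots, Plan C on 11. Plan C wins 11–8.
Measure 4 vs Option II: 12 to 7, Measure 4.
Measure 4 vs Proposal Green: Measure 4 is ranked higher on 6+3+3+4 = 16 ballots, Proposal Green on 3. Measure 4 wins 16–3.
Measure 4 vs Plan B: Measure 4 preferred on 6+4+2 = 12 ballots; Measure 4 wins 12–7.
Option I vs Plan C: Option I preferred on 6+1+4 = 11 ballots; Option I wins 11–8.
Option I vs Option II: 17 to 2, Option I.
Option I vs Proposal Green: 13 to 6, Option I.
Option I vs Plan B: 6+1+4 = 11 for Option I, 8 for Plan B — Option I by 11–8.
Plan C vs Option II: Plan C is ranked higher on 6+3+3+4+2 = 18 ballots, Option II on 1. Plan C wins 18–1.
Plan C vs Proposal Green: 9 to 10, Proposal Green.
Plan C vs Plan B: 6+2 = 8 for Plan C, 11 for Plan B — Plan B by 11–8.
Option II vs Proposal Green: Option II is ranked higher on 6 ballots, Proposal Green on 13. Proposal Green wins 13–6.
Option II vs Plan B: 8 to 11, Plan B.
Proposal Green vs Plan B: Proposal Green preferred on 6+1+2 = 9 ballots; Plan B wins 10–9.
Option I wins every pairwise contest, so Option I is the Condorcet winner.

Option I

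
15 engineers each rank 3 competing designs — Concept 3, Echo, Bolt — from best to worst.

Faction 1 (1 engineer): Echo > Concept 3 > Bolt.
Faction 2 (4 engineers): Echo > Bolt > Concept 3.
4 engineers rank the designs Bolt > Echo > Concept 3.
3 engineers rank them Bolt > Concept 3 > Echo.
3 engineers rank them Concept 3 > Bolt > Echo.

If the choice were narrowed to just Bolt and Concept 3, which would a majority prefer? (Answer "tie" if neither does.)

Bolt

Ballots ranking Bolt above Concept 3: 4 + 4 + 3 = 11.
Ballots ranking Concept 3 above Bolt: 15 − 11 = 4.
Bolt wins the head-to-head 11–4.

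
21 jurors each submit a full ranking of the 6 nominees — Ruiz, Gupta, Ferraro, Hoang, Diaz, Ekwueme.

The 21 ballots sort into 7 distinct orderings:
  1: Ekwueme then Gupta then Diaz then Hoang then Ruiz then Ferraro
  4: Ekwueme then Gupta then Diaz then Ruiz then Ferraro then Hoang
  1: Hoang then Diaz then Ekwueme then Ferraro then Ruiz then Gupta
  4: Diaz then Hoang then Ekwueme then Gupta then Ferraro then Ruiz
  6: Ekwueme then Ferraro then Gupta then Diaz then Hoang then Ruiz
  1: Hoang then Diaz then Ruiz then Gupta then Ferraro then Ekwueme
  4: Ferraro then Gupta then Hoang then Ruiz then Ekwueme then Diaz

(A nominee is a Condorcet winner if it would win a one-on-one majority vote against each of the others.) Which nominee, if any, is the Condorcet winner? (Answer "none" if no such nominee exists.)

Pairwise majorities:
Ruiz vs Gupta: Ruiz preferred on 1+1 = 2 ballots; Gupta wins 19–2.
Ruiz vs Ferraro: Ferraro, 15–6.
Ruiz vs Hoang: Hoang, 17–4.
Ruiz vs Diaz: Diaz wins 17–4.
Ruiz vs Ekwueme: 1+4 = 5 for Ruiz, 16 for Ekwueme — Ekwueme by 16–5.
Gupta vs Ferraro: Ferraro wins 11–10.
Gupta vs Hoang: Gupta is ranked higher on 1+4+6+4 = 15 ballots, Hoang on 6. Gupta wins 15–6.
Gupta–Diaz: Gupta 15–6.
Gupta–Ekwueme: Ekwueme 16–5.
Ferraro vs Hoang: Ferraro wins 14–7.
Ferraro vs Diaz: Diaz, 11–10.
Ferraro vs Ekwueme: Ferraro is ranked higher on 1+4 = 5 ballots, Ekwueme on 16. Ekwueme wins 16–5.
Hoang vs Diaz: Diaz, 15–6.
Hoang vs Ekwueme: Ekwueme wins 11–10.
Diaz vs Ekwueme: 6 to 15, Ekwueme.
Ekwueme defeats every rival head-to-head and is the Condorcet winner.

Ekwueme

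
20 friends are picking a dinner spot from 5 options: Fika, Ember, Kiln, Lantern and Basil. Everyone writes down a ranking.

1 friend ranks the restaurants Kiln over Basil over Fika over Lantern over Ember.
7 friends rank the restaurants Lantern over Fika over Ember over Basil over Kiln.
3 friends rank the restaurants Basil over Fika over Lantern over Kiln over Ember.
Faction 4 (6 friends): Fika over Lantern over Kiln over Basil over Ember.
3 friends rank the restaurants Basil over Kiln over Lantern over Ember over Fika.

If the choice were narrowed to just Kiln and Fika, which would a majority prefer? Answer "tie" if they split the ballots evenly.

Fika

Ballots ranking Kiln above Fika: 1 + 3 = 4.
Ballots ranking Fika above Kiln: 20 − 4 = 16.
Fika wins the head-to-head 16–4.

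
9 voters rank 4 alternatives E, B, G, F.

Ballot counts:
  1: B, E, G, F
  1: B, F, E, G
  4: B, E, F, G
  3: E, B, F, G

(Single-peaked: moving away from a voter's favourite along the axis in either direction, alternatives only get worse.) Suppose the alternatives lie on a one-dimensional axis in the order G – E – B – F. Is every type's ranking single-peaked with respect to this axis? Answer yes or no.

Axis positions: G=1, E=2, B=3, F=4.
Type 1 (peak B at position 3): ranking walks positions 3-2-1-4, expanding outward from the peak — single-peaked.
Type 2 (peak B at position 3): ranking walks positions 3-4-2-1, expanding outward from the peak — single-peaked.
Type 3 (peak B at position 3): ranking walks positions 3-2-4-1, expanding outward from the peak — single-peaked.
Type 4 (peak E at position 2): ranking walks positions 2-3-4-1, expanding outward from the peak — single-peaked.
Every ranking is single-peaked on this axis.

yes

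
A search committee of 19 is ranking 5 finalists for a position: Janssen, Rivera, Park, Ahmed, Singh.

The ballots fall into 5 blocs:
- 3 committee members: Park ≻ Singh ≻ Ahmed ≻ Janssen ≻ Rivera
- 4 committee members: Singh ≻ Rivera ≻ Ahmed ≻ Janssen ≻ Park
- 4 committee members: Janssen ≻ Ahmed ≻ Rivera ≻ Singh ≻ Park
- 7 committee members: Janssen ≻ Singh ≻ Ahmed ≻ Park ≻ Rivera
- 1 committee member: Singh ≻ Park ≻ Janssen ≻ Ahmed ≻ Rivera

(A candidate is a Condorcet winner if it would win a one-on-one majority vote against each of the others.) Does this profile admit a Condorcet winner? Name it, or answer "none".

Head-to-head results (19 committee members):
Janssen vs Rivera: Janssen, 15–4.
Janssen–Park: Janssen 15–4.
Janssen vs Ahmed: Janssen wins 12–7.
Janssen vs Singh: Janssen, 11–8.
Rivera–Park: Park 11–8.
Rivera vs Ahmed: Ahmed wins 15–4.
Rivera vs Singh: Singh, 15–4.
Park vs Ahmed: Ahmed, 15–4.
Park–Singh: Singh 16–3.
Ahmed vs Singh: Singh, 15–4.
Janssen beats each of Rivera, Park, Ahmed, Singh — Janssen is the Condorcet winner.

Janssen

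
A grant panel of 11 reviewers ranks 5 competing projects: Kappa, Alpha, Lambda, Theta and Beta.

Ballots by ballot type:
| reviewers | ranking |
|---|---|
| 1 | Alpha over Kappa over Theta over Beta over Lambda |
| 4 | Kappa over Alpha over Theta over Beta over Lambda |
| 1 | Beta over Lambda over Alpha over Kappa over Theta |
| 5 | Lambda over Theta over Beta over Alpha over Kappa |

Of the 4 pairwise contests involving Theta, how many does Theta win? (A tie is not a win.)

Theta against each rival (11 reviewers):
Theta vs Kappa: 5 for Theta, 6 for Kappa — Kappa by 6–5.
Theta vs Alpha: Theta is ranked higher on 5 ballots, Alpha on 6. Alpha wins 6–5.
Theta vs Lambda: Lambda, 6–5.
Theta–Beta: Theta 10–1.
Theta beats Beta; loses to Kappa, Alpha, Lambda — 1 pairwise win.

1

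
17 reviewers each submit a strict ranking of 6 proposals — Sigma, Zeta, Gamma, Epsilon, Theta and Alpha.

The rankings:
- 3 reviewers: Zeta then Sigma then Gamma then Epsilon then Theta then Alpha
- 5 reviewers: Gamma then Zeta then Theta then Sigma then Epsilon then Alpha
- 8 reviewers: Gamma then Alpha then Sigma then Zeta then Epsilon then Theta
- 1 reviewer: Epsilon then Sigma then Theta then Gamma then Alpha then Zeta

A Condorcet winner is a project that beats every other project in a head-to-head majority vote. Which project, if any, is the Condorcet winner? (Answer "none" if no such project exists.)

Check each pair by majority over 17 ballots:
Sigma vs Zeta: Sigma, 9–8.
Sigma–Gamma: Gamma 13–4.
Sigma vs Epsilon: Sigma, 16–1.
Sigma–Theta: Sigma 12–5.
Sigma vs Alpha: Sigma wins 9–8.
Zeta vs Gamma: Gamma wins 14–3.
Zeta–Epsilon: Zeta 16–1.
Zeta–Theta: Zeta 16–1.
Zeta vs Alpha: Alpha wins 9–8.
Gamma vs Epsilon: Gamma wins 16–1.
Gamma vs Theta: Gamma, 16–1.
Gamma vs Alpha: Gamma wins 17–0.
Epsilon vs Theta: Epsilon, 12–5.
Epsilon–Alpha: Epsilon 9–8.
Theta vs Alpha: Theta, 9–8.
Only Gamma has no losses; Gamma is the Condorcet winner.

Gamma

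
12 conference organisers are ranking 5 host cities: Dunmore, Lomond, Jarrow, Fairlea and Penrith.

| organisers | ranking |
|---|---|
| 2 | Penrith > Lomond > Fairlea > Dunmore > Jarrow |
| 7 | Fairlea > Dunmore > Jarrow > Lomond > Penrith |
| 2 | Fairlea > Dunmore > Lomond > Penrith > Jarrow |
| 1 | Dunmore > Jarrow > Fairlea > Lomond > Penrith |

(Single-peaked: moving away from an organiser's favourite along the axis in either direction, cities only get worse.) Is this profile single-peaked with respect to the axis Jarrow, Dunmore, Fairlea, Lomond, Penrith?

yes

Axis positions: Jarrow=1, Dunmore=2, Fairlea=3, Lomond=4, Penrith=5.
Ballot type 1 (peak Penrith at position 5): ranking walks positions 5-4-3-2-1, expanding outward from the peak — single-peaked.
Ballot type 2 (peak Fairlea at position 3): ranking walks positions 3-2-1-4-5, expanding outward from the peak — single-peaked.
Ballot type 3 (peak Fairlea at position 3): ranking walks positions 3-2-4-5-1, expanding outward from the peak — single-peaked.
Ballot type 4 (peak Dunmore at position 2): ranking walks positions 2-1-3-4-5, expanding outward from the peak — single-peaked.
Every ranking is single-peaked on this axis.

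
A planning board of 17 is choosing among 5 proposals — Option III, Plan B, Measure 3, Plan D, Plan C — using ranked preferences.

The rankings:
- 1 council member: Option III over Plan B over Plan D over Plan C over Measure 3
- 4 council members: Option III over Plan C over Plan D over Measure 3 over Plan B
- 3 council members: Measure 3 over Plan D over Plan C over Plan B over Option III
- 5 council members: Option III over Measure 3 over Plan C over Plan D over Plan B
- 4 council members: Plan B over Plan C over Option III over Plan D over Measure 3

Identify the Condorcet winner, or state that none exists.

Option III

Check each pair by majority over 17 ballots:
Option III–Plan B: Option III 10–7.
Option III vs Measure 3: Option III wins 14–3.
Option III vs Plan D: Option III wins 14–3.
Option III vs Plan C: 10 to 7, Option III.
Plan B vs Measure 3: 5 to 12, Measure 3.
Plan B vs Plan D: Plan D wins 12–5.
Plan B vs Plan C: Plan B is ranked higher on 1+4 = 5 ballots, Plan C on 12. Plan C wins 12–5.
Measure 3 vs Plan D: Measure 3 preferred on 3+5 = 8 ballots; Plan D wins 9–8.
Measure 3–Plan C: Plan C 9–8.
Plan D vs Plan C: 4 to 13, Plan C.
Option III beats each of Plan B, Measure 3, Plan D, Plan C — Option III is the Condorcet winner.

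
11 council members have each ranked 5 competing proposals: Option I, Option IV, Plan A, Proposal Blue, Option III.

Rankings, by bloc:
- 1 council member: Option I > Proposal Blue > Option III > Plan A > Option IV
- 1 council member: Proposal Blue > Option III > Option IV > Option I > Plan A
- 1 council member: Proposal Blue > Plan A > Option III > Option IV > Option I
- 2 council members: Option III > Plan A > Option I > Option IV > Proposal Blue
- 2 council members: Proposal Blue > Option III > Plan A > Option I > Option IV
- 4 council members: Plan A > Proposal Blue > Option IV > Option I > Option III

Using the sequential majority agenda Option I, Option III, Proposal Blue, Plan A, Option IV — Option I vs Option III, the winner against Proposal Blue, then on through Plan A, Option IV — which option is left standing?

Round 1: Option I vs Option III — 5–6, Option III advances.
Round 2: Option III vs Proposal Blue — 2–9, Proposal Blue advances.
Round 3: Proposal Blue vs Plan A — 5–6, Plan A advances.
Round 4: Plan A vs Option IV — 10–1, Plan A advances.
Plan A survives the agenda.

Plan A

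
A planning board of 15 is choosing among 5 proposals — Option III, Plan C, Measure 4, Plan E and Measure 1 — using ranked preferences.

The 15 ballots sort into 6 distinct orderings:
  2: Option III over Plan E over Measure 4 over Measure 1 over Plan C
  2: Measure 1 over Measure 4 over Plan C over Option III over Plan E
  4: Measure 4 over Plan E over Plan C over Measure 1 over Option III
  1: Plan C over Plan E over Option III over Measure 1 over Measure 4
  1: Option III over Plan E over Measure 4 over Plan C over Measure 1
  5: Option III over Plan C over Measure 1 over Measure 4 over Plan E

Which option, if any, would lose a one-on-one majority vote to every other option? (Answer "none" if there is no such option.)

Pairwise majorities:
Option III vs Plan C: 8 to 7, Option III.
Option III vs Measure 4: Option III wins 9–6.
Option III vs Plan E: 2+2+1+5 = 10 for Option III, 5 for Plan E — Option III by 10–5.
Option III vs Measure 1: Option III wins 9–6.
Plan C vs Measure 4: Measure 4 wins 9–6.
Plan C–Plan E: Plan C 8–7.
Plan C vs Measure 1: Plan C, 11–4.
Measure 4 vs Plan E: Measure 4 is ranked higher on 2+4+5 = 11 ballots, Plan E on 4. Measure 4 wins 11–4.
Measure 4 vs Measure 1: Measure 4 is ranked higher on 2+4+1 = 7 ballots, Measure 1 on 8. Measure 1 wins 8–7.
Plan E vs Measure 1: Plan E, 8–7.
Every option wins at least one matchup (Option III beats Plan C; Plan C beats Plan E; Measure 4 beats Plan C; Plan E beats Measure 1; Measure 1 beats Measure 4), so there is no Condorcet loser.

none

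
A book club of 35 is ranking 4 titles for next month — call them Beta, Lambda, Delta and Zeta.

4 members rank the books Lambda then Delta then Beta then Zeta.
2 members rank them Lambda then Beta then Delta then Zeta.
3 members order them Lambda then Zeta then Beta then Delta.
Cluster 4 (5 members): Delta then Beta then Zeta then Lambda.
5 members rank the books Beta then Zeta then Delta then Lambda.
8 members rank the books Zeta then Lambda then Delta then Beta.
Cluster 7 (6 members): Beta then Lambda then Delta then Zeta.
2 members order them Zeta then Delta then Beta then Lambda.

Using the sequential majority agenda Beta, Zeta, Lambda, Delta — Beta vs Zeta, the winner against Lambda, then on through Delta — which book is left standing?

Delta

Round 1: Beta vs Zeta — 22–13, Beta advances.
Round 2: Beta vs Lambda — 18–17, Beta advances.
Round 3: Beta vs Delta — 16–19, Delta advances.
The agenda winner is Delta.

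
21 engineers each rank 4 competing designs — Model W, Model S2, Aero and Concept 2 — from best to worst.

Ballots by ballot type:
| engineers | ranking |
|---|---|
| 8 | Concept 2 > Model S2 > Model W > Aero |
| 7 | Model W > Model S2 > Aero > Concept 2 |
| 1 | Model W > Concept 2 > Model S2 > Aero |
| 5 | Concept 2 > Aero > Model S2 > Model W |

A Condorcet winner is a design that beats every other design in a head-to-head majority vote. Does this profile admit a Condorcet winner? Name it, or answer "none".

Concept 2

Pairwise majorities:
Model W vs Model S2: Model W preferred on 7+1 = 8 ballots; Model S2 wins 13–8.
Model W vs Aero: 8+7+1 = 16 for Model W, 5 for Aero — Model W by 16–5.
Model W vs Concept 2: 7+1 = 8 for Model W, 13 for Concept 2 — Concept 2 by 13–8.
Model S2 vs Aero: Model S2 is ranked higher on 8+7+1 = 16 ballots, Aero on 5. Model S2 wins 16–5.
Model S2 vs Concept 2: Model S2 is ranked higher on 7 ballots, Concept 2 on 14. Concept 2 wins 14–7.
Aero vs Concept 2: 7 to 14, Concept 2.
Concept 2 defeats every rival head-to-head and is the Condorcet winner.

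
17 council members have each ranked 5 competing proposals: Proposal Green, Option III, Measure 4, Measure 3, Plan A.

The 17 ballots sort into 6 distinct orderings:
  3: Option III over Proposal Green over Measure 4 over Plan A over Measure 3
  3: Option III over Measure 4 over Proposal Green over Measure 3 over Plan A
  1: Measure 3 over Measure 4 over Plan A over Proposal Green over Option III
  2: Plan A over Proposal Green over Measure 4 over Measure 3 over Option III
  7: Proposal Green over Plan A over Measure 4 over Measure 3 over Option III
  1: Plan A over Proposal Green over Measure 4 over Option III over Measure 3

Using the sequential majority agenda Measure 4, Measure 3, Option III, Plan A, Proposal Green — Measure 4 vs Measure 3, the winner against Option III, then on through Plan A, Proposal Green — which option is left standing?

Round 1: Measure 4 vs Measure 3 — 16–1, Measure 4 advances.
Round 2: Measure 4 vs Option III — 11–6, Measure 4 advances.
Round 3: Measure 4 vs Plan A — 7–10, Plan A advances.
Round 4: Plan A vs Proposal Green — 4–13, Proposal Green advances.
Proposal Green survives the agenda.

Proposal Green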